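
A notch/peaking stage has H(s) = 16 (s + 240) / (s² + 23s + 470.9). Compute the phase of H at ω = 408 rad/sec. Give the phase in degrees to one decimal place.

∠(j408 + 240) = arctan(408/240) = 59.53°
∠[(j408)² + 23(j408) + 470.9] = ∠[-1.6599e+05 + j9384] = 176.76°
∠H(j408) = 59.53° − 176.76° = -117.23°

-117.2°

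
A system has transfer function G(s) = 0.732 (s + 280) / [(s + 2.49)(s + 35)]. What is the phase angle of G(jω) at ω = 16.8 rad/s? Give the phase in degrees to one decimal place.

∠(j16.8 + 280) = arctan(16.8/280) = 3.43°
∠(j16.8 + 2.49) = arctan(16.8/2.49) = 81.57°
∠(j16.8 + 35) = arctan(16.8/35) = 25.64°
∠G(j16.8) = 3.43° − (81.57° + 25.64°) = -103.78°

-103.8 deg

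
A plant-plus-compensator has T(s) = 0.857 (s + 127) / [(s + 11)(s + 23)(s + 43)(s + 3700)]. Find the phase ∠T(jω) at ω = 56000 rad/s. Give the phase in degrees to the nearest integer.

-266°

∠(j56000 + 127) = arctan(56000/127) = 89.87°
∠(j56000 + 11) = arctan(56000/11) = 89.99°
∠(j56000 + 23) = arctan(56000/23) = 89.98°
∠(j56000 + 43) = arctan(56000/43) = 89.96°
∠(j56000 + 3700) = arctan(56000/3700) = 86.22°
∠T(j56000) = 89.87° − (89.99° + 89.98° + 89.96° + 86.22°) = -266.27°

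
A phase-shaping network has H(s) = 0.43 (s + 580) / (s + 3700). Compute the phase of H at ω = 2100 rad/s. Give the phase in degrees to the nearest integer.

45°

∠(j2100 + 580) = arctan(2100/580) = 74.56°
∠(j2100 + 3700) = arctan(2100/3700) = 29.58°
∠H(j2100) = 74.56° − 29.58° = 44.98°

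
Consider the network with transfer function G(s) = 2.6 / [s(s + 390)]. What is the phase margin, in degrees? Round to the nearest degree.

Gain crossover: |G(jω)| = 1 at ω ≈ 0.00667 rad s⁻¹.
∠G(j0.00667) = −90° − arctan(0.00667/390) ≈ -90.00°
PM = 180° + (-90.00°) = 90.00°

90 deg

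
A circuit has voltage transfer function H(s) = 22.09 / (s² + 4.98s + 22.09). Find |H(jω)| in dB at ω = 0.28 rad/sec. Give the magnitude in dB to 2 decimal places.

0.01 dB

|(j0.28)² + 4.98(j0.28) + 22.09| = |22.012 + j1.3944| = 22.06
|H(j0.28)| = 22.09 / 22.06 = 1.0016
20 log₁₀(1.0016) = 0.013 dB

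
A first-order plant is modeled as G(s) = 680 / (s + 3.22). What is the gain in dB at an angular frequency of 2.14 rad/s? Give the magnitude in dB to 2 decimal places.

44.90 dB

|j2.14 + 3.22| = √(2.14² + 3.22²) = 3.866
|G(j2.14)| = 680 / 3.866 = 175.88
20 log₁₀(175.88) = 44.904 dB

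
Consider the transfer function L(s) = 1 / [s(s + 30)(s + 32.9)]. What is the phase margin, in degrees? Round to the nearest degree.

Gain crossover: |L(jω)| = 1 at ω ≈ 0.00101 rad s⁻¹.
∠L(j0.00101) = −90° − arctan(0.00101/30) − arctan(0.00101/32.9) ≈ -90.00°
PM = 180° + (-90.00°) = 90.00°

90 deg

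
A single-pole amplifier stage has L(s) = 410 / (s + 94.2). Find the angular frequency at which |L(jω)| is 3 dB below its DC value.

94.2 rad s⁻¹

For a single-pole low-pass, the −3 dB point is at the pole: ω = 94.2 rad s⁻¹.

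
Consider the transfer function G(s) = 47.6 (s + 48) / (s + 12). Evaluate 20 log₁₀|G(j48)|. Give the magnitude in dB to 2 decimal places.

|j48 + 48| = √(48² + 48²) = 67.88
|j48 + 12| = √(48² + 12²) = 49.48
|G(j48)| = 47.6 × 67.88 / 49.48 = 65.307
20 log₁₀(65.307) = 36.299 dB

36.30 dB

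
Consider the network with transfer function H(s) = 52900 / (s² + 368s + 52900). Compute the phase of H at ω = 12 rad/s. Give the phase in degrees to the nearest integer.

∠[(j12)² + 368(j12) + 52900] = ∠[52756 + j4416] = 4.78°
∠H(j12) = −4.78° = -4.78°

-5°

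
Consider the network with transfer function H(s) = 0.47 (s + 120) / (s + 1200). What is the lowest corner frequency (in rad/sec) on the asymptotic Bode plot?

120 rad/sec

Break frequencies occur at each pole and zero magnitude: 120 rad/sec, 1200 rad/sec.
The lowest is 120 rad/sec.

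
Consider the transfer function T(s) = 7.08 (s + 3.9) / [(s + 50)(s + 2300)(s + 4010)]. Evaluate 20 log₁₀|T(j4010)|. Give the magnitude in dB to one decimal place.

|j4010 + 3.9| = √(4010² + 3.9²) = 4010
|j4010 + 50| = √(4010² + 50²) = 4010
|j4010 + 2300| = √(4010² + 2300²) = 4623
|j4010 + 4010| = √(4010² + 4010²) = 5671
|T(j4010)| = 7.08 × 4010 / (4010 × 4623 × 5671) = 2.7005e-07
20 log₁₀(2.7005e-07) = -131.37 dB

-131.4 dB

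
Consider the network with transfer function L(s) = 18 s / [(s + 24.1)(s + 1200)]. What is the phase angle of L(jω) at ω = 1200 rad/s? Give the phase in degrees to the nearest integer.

∠(j1200) = 90.00°
∠(j1200 + 24.1) = arctan(1200/24.1) = 88.85°
∠(j1200 + 1200) = arctan(1200/1200) = 45.00°
∠L(j1200) = 90.00° − (88.85° + 45.00°) = -43.85°

-44°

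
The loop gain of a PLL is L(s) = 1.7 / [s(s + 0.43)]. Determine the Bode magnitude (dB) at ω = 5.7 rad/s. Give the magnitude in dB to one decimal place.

|j5.7 + 0.43| = √(5.7² + 0.43²) = 5.716
|j5.7| = 5.7
|L(j5.7)| = 1.7 / (5.716 × 5.7) = 0.052176
20 log₁₀(0.052176) = -25.65 dB

-25.7 dB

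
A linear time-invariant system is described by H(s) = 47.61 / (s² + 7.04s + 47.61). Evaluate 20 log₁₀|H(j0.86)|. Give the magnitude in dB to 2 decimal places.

0.06 dB

|(j0.86)² + 7.04(j0.86) + 47.61| = |46.87 + j6.0544| = 47.26
|H(j0.86)| = 47.61 / 47.26 = 1.0074
20 log₁₀(1.0074) = 0.064 dB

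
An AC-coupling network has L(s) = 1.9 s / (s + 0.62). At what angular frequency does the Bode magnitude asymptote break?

The single real pole at s = −0.62 gives a corner at ω = 0.62 rad/s.

0.62 rad/s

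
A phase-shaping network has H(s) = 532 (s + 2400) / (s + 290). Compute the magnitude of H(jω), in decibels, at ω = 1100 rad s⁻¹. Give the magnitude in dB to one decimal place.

61.8 dB

|j1100 + 2400| = √(1100² + 2400²) = 2640
|j1100 + 290| = √(1100² + 290²) = 1138
|H(j1100)| = 532 × 2640 / 1138 = 1234.7
20 log₁₀(1234.7) = 61.83 dB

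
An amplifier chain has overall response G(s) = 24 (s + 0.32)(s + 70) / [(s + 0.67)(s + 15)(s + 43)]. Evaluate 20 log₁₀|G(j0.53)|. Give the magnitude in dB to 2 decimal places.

|j0.53 + 0.32| = √(0.53² + 0.32²) = 0.6191
|j0.53 + 70| = √(0.53² + 70²) = 70
|j0.53 + 0.67| = √(0.53² + 0.67²) = 0.8543
|j0.53 + 15| = √(0.53² + 15²) = 15.01
|j0.53 + 43| = √(0.53² + 43²) = 43
|G(j0.53)| = 24 × 0.6191 × 70 / (0.8543 × 15.01 × 43) = 1.8864
20 log₁₀(1.8864) = 5.513 dB

5.51 dB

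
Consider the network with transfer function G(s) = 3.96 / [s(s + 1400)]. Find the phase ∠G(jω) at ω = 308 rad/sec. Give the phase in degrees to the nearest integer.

∠(j308 + 1400) = arctan(308/1400) = 12.41°
∠(j308) = 90.00°
∠G(j308) = − (12.41° + 90.00°) = -102.41°

-102°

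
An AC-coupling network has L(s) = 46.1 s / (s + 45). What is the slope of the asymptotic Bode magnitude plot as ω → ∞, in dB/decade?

With 1 zero and 1 pole, the high-frequency asymptotic slope is 20 × (1 − 1) = 0 dB/decade.

0 dB/decade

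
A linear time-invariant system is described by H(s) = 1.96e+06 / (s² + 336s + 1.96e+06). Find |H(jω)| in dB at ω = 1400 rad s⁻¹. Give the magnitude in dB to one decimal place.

|(j1400)² + 336(j1400) + 1.96e+06| = |0 + j4.704e+05| = 4.704e+05
|H(j1400)| = 1.96e+06 / 4.704e+05 = 4.1667
20 log₁₀(4.1667) = 12.40 dB

12.4 dB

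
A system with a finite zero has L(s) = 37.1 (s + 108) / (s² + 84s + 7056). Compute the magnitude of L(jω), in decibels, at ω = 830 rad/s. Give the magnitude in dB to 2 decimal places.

-26.88 dB

|j830 + 108| = √(830² + 108²) = 837
|(j830)² + 84(j830) + 7056| = |-6.8184e+05 + j69720| = 6.854e+05
|L(j830)| = 37.1 × 837 / 6.854e+05 = 0.045306
20 log₁₀(0.045306) = -26.877 dB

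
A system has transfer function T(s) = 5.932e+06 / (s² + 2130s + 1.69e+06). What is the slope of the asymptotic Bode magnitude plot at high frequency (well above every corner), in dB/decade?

With 0 zeros and 2 poles, the high-frequency asymptotic slope is 20 × (0 − 2) = -40 dB/decade.

-40 dB/decade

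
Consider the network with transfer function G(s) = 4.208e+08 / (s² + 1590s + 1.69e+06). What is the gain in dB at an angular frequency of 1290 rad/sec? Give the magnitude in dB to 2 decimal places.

46.24 dB

|(j1290)² + 1590(j1290) + 1.69e+06| = |25900 + j2.0511e+06| = 2.051e+06
|G(j1290)| = 4.208e+08 / 2.051e+06 = 205.14
20 log₁₀(205.14) = 46.241 dB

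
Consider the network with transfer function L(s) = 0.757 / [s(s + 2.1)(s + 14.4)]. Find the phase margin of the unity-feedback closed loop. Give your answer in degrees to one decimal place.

Gain crossover: |L(jω)| = 1 at ω ≈ 0.025 rad/s.
∠L(j0.025) = −90° − arctan(0.025/2.1) − arctan(0.025/14.4) ≈ -90.78°
PM = 180° + (-90.78°) = 89.22°

89.2 deg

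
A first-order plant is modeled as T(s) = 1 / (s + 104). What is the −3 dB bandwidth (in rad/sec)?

104 rad/sec

For a single-pole low-pass, the −3 dB point is at the pole: ω = 104 rad/sec.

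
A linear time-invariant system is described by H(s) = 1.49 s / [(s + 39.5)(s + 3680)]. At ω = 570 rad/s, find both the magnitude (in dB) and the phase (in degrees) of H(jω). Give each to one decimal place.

|H| = -68.0 dB, ∠H = -4.8 deg

|j570| = 570
|j570 + 39.5| = √(570² + 39.5²) = 571.4
|j570 + 3680| = √(570² + 3680²) = 3724
|H(j570)| = 1.49 × 570 / (571.4 × 3724) = 0.00039916
20 log₁₀(0.00039916) = -67.98 dB
∠(j570) = 90.00°
∠(j570 + 39.5) = arctan(570/39.5) = 86.04°
∠(j570 + 3680) = arctan(570/3680) = 8.80°
∠H(j570) = 90.00° − (86.04° + 8.80°) = -4.84°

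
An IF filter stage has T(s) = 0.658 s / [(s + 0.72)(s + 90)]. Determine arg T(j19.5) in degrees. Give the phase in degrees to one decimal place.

-10.1°

∠(j19.5) = 90.00°
∠(j19.5 + 0.72) = arctan(19.5/0.72) = 87.89°
∠(j19.5 + 90) = arctan(19.5/90) = 12.23°
∠T(j19.5) = 90.00° − (87.89° + 12.23°) = -10.11°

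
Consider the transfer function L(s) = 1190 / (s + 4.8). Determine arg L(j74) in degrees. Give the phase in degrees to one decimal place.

-86.3°

∠(j74 + 4.8) = arctan(74/4.8) = 86.29°
∠L(j74) = −86.29° = -86.29°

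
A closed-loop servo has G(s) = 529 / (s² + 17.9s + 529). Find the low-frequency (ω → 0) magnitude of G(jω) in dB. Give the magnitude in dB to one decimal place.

G(0) = 529 / 529 = 1
20 log₁₀(1) = 0.00 dB

0.0 dB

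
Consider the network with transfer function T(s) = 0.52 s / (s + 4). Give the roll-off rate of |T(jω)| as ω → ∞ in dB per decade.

0 dB/decade

With 1 zero and 1 pole, the high-frequency asymptotic slope is 20 × (1 − 1) = 0 dB/decade.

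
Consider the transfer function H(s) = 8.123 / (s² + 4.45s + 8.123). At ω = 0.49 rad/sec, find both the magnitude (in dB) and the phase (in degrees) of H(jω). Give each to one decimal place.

|(j0.49)² + 4.45(j0.49) + 8.123| = |7.8829 + j2.1805| = 8.179
|H(j0.49)| = 8.123 / 8.179 = 0.99316
20 log₁₀(0.99316) = -0.06 dB
∠[(j0.49)² + 4.45(j0.49) + 8.123] = ∠[7.8829 + j2.1805] = 15.46°
∠H(j0.49) = −15.46° = -15.46°

|H| = -0.1 dB, ∠H = -15.5°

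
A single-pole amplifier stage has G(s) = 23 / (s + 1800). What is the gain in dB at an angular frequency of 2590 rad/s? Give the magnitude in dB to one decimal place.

-42.7 dB

|j2590 + 1800| = √(2590² + 1800²) = 3154
|G(j2590)| = 23 / 3154 = 0.0072922
20 log₁₀(0.0072922) = -42.74 dB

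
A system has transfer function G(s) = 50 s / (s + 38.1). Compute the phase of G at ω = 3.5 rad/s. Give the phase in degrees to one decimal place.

∠(j3.5) = 90.00°
∠(j3.5 + 38.1) = arctan(3.5/38.1) = 5.25°
∠G(j3.5) = 90.00° − 5.25° = 84.75°

84.8°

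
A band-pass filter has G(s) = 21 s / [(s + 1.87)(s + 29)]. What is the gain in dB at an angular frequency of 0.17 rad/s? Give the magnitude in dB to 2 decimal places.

-23.67 dB

|j0.17| = 0.17
|j0.17 + 1.87| = √(0.17² + 1.87²) = 1.878
|j0.17 + 29| = √(0.17² + 29²) = 29
|G(j0.17)| = 21 × 0.17 / (1.878 × 29) = 0.065559
20 log₁₀(0.065559) = -23.667 dB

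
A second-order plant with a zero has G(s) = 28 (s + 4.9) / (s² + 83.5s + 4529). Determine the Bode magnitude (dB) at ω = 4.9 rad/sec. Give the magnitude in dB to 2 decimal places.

-27.35 dB

|j4.9 + 4.9| = √(4.9² + 4.9²) = 6.93
|(j4.9)² + 83.5(j4.9) + 4529| = |4505 + j409.15| = 4524
|G(j4.9)| = 28 × 6.93 / 4524 = 0.042893
20 log₁₀(0.042893) = -27.352 dB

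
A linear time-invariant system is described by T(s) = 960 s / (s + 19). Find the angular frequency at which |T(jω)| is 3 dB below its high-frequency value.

For a single-pole high-pass, the −3 dB point is at the pole: ω = 19 rad s⁻¹.

19 rad s⁻¹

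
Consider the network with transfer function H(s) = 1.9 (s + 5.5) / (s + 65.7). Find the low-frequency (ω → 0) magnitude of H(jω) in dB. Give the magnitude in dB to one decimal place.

-16.0 dB

H(0) = 1.9 × 5.5 / 65.7 = 0.15906
20 log₁₀(0.15906) = -15.97 dB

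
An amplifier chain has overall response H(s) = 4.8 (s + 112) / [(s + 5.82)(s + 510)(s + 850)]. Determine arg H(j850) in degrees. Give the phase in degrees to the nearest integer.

-111°

∠(j850 + 112) = arctan(850/112) = 82.49°
∠(j850 + 5.82) = arctan(850/5.82) = 89.61°
∠(j850 + 510) = arctan(850/510) = 59.04°
∠(j850 + 850) = arctan(850/850) = 45.00°
∠H(j850) = 82.49° − (89.61° + 59.04° + 45.00°) = -111.15°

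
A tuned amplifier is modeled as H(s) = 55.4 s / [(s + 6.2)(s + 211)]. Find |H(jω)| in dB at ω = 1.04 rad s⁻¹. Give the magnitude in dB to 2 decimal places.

-27.24 dB

|j1.04| = 1.04
|j1.04 + 6.2| = √(1.04² + 6.2²) = 6.287
|j1.04 + 211| = √(1.04² + 211²) = 211
|H(j1.04)| = 55.4 × 1.04 / (6.287 × 211) = 0.043435
20 log₁₀(0.043435) = -27.243 dB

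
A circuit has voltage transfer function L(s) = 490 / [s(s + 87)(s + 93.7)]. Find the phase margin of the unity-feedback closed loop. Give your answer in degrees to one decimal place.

89.9°

Gain crossover: |L(jω)| = 1 at ω ≈ 0.0601 rad/s.
∠L(j0.0601) = −90° − arctan(0.0601/87) − arctan(0.0601/93.7) ≈ -90.08°
PM = 180° + (-90.08°) = 89.92°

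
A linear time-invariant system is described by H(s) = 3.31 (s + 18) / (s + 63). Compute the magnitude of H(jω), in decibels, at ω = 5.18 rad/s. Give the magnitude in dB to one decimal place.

|j5.18 + 18| = √(5.18² + 18²) = 18.73
|j5.18 + 63| = √(5.18² + 63²) = 63.21
|H(j5.18)| = 3.31 × 18.73 / 63.21 = 0.98079
20 log₁₀(0.98079) = -0.17 dB

-0.2 dB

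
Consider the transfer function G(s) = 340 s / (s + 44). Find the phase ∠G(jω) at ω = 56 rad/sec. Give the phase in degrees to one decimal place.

38.2°

∠(j56) = 90.00°
∠(j56 + 44) = arctan(56/44) = 51.84°
∠G(j56) = 90.00° − 51.84° = 38.16°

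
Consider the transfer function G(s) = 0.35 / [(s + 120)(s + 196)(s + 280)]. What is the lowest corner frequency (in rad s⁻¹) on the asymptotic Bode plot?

Break frequencies occur at each pole and zero magnitude: 120 rad s⁻¹, 196 rad s⁻¹, 280 rad s⁻¹.
The lowest is 120 rad s⁻¹.

120 rad s⁻¹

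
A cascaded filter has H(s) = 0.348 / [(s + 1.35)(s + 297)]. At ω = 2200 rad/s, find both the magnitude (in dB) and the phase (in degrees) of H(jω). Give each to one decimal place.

|H| = -142.9 dB, ∠H = -172.3°

|j2200 + 1.35| = √(2200² + 1.35²) = 2200
|j2200 + 297| = √(2200² + 297²) = 2220
|H(j2200)| = 0.348 / (2200 × 2220) = 7.1254e-08
20 log₁₀(7.1254e-08) = -142.94 dB
∠(j2200 + 1.35) = arctan(2200/1.35) = 89.96°
∠(j2200 + 297) = arctan(2200/297) = 82.31°
∠H(j2200) = − (89.96° + 82.31°) = -172.28°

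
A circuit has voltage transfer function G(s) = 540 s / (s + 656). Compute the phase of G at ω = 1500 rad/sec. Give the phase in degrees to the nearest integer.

∠(j1500) = 90.00°
∠(j1500 + 656) = arctan(1500/656) = 66.38°
∠G(j1500) = 90.00° − 66.38° = 23.62°

24°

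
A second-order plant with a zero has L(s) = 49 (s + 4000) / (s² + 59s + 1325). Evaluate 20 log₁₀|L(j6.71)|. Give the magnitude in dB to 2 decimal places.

43.30 dB

|j6.71 + 4000| = √(6.71² + 4000²) = 4000
|(j6.71)² + 59(j6.71) + 1325| = |1280 + j395.89| = 1340
|L(j6.71)| = 49 × 4000 / 1340 = 146.29
20 log₁₀(146.29) = 43.304 dB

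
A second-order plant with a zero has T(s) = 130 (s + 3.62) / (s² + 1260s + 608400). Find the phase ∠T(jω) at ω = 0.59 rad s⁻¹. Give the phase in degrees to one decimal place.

9.2°

∠(j0.59 + 3.62) = arctan(0.59/3.62) = 9.26°
∠[(j0.59)² + 1260(j0.59) + 608400] = ∠[6.084e+05 + j743.4] = 0.07°
∠T(j0.59) = 9.26° − 0.07° = 9.19°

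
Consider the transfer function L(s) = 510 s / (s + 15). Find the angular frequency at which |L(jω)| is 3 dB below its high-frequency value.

For a single-pole high-pass, the −3 dB point is at the pole: ω = 15 rad/s.

15 rad/s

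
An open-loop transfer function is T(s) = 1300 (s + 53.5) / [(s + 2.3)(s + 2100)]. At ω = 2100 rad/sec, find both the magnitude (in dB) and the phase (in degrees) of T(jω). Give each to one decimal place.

|T| = -7.2 dB, ∠T = -46.4°

|j2100 + 53.5| = √(2100² + 53.5²) = 2101
|j2100 + 2.3| = √(2100² + 2.3²) = 2100
|j2100 + 2100| = √(2100² + 2100²) = 2970
|T(j2100)| = 1300 × 2101 / (2100 × 2970) = 0.43787
20 log₁₀(0.43787) = -7.17 dB
∠(j2100 + 53.5) = arctan(2100/53.5) = 88.54°
∠(j2100 + 2.3) = arctan(2100/2.3) = 89.94°
∠(j2100 + 2100) = arctan(2100/2100) = 45.00°
∠T(j2100) = 88.54° − (89.94° + 45.00°) = -46.40°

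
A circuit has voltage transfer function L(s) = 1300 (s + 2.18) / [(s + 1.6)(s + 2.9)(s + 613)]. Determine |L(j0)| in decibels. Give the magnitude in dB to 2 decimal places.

-0.03 dB

L(0) = 1300 × 2.18 / (1.6 × 2.9 × 613) = 0.99637
20 log₁₀(0.99637) = -0.032 dB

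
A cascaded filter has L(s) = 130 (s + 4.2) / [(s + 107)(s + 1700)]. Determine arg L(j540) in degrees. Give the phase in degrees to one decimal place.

∠(j540 + 4.2) = arctan(540/4.2) = 89.55°
∠(j540 + 107) = arctan(540/107) = 78.79°
∠(j540 + 1700) = arctan(540/1700) = 17.62°
∠L(j540) = 89.55° − (78.79° + 17.62°) = -6.86°

-6.9°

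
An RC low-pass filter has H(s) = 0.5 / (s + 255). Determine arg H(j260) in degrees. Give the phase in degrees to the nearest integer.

∠(j260 + 255) = arctan(260/255) = 45.56°
∠H(j260) = −45.56° = -45.56°

-46°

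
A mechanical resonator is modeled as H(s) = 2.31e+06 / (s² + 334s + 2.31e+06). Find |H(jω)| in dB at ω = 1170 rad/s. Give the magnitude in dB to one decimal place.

|(j1170)² + 334(j1170) + 2.31e+06| = |9.411e+05 + j3.9078e+05| = 1.019e+06
|H(j1170)| = 2.31e+06 / 1.019e+06 = 2.2669
20 log₁₀(2.2669) = 7.11 dB

7.1 dB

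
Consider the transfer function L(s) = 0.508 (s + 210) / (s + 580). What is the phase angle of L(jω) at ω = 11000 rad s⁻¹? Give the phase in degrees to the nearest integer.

2°

∠(j11000 + 210) = arctan(11000/210) = 88.91°
∠(j11000 + 580) = arctan(11000/580) = 86.98°
∠L(j11000) = 88.91° − 86.98° = 1.92°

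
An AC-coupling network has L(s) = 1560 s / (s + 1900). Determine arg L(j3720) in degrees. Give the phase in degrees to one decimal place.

∠(j3720) = 90.00°
∠(j3720 + 1900) = arctan(3720/1900) = 62.94°
∠L(j3720) = 90.00° − 62.94° = 27.06°

27.1 deg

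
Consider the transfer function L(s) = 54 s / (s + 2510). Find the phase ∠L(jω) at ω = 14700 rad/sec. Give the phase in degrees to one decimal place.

∠(j14700) = 90.00°
∠(j14700 + 2510) = arctan(14700/2510) = 80.31°
∠L(j14700) = 90.00° − 80.31° = 9.69°

9.7 deg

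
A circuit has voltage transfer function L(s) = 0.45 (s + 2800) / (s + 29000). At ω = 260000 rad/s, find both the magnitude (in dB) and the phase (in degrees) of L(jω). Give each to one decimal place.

|j260000 + 2800| = √(260000² + 2800²) = 2.6e+05
|j260000 + 29000| = √(260000² + 29000²) = 2.616e+05
|L(j260000)| = 0.45 × 2.6e+05 / 2.616e+05 = 0.44725
20 log₁₀(0.44725) = -6.99 dB
∠(j260000 + 2800) = arctan(260000/2800) = 89.38°
∠(j260000 + 29000) = arctan(260000/29000) = 83.64°
∠L(j260000) = 89.38° − 83.64° = 5.75°

|L| = -7.0 dB, ∠L = 5.7 deg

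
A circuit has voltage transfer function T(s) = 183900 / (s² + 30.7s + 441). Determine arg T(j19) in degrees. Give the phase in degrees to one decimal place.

-82.2°

∠[(j19)² + 30.7(j19) + 441] = ∠[80 + j583.3] = 82.19°
∠T(j19) = −82.19° = -82.19°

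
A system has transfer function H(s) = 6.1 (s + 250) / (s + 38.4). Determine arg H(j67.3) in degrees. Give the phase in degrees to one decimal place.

∠(j67.3 + 250) = arctan(67.3/250) = 15.07°
∠(j67.3 + 38.4) = arctan(67.3/38.4) = 60.29°
∠H(j67.3) = 15.07° − 60.29° = -45.22°

-45.2°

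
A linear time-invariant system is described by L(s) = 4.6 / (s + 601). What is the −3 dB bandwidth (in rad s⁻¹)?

For a single-pole low-pass, the −3 dB point is at the pole: ω = 601 rad s⁻¹.

601 rad s⁻¹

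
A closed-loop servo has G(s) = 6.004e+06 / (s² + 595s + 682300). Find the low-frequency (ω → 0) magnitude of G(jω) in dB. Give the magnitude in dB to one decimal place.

G(0) = 6.004e+06 / 682300 = 8.7996
20 log₁₀(8.7996) = 18.89 dB

18.9 dB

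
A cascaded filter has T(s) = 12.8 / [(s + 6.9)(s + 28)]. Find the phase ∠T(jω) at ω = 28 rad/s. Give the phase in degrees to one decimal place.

-121.2 deg

∠(j28 + 6.9) = arctan(28/6.9) = 76.16°
∠(j28 + 28) = arctan(28/28) = 45.00°
∠T(j28) = − (76.16° + 45.00°) = -121.16°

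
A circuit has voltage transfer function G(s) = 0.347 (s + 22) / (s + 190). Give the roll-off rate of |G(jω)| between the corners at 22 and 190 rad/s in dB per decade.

20 dB/decade

In this band the factors already past their corner are: zero at 22; net slope = 20 dB/decade.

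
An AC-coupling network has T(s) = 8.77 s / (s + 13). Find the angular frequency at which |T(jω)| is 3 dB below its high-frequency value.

13 rad/s

For a single-pole high-pass, the −3 dB point is at the pole: ω = 13 rad/s.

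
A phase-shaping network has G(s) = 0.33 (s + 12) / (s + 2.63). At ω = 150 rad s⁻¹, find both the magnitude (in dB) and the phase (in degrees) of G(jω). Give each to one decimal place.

|G| = -9.6 dB, ∠G = -3.6 deg

|j150 + 12| = √(150² + 12²) = 150.5
|j150 + 2.63| = √(150² + 2.63²) = 150
|G(j150)| = 0.33 × 150.5 / 150 = 0.331
20 log₁₀(0.331) = -9.60 dB
∠(j150 + 12) = arctan(150/12) = 85.43°
∠(j150 + 2.63) = arctan(150/2.63) = 89.00°
∠G(j150) = 85.43° − 89.00° = -3.57°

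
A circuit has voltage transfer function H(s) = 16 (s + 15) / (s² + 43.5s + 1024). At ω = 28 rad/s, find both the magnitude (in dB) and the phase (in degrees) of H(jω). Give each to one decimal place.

|H| = -7.8 dB, ∠H = -17.0°

|j28 + 15| = √(28² + 15²) = 31.76
|(j28)² + 43.5(j28) + 1024| = |240 + j1218| = 1241
|H(j28)| = 16 × 31.76 / 1241 = 0.4094
20 log₁₀(0.4094) = -7.76 dB
∠(j28 + 15) = arctan(28/15) = 61.82°
∠[(j28)² + 43.5(j28) + 1024] = ∠[240 + j1218] = 78.85°
∠H(j28) = 61.82° − 78.85° = -17.03°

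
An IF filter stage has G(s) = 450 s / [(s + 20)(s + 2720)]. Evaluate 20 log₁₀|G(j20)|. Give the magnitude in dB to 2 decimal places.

|j20| = 20
|j20 + 20| = √(20² + 20²) = 28.28
|j20 + 2720| = √(20² + 2720²) = 2720
|G(j20)| = 450 × 20 / (28.28 × 2720) = 0.11698
20 log₁₀(0.11698) = -18.638 dB

-18.64 dB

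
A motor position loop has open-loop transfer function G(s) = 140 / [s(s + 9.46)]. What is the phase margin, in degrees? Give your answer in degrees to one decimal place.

Gain crossover: |G(jω)| = 1 at ω ≈ 10.1 rad/s.
∠G(j10.1) = −90° − arctan(10.1/9.46) ≈ -136.90°
PM = 180° + (-136.90°) = 43.10°

43.1°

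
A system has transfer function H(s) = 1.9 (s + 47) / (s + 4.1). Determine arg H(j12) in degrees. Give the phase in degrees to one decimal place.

∠(j12 + 47) = arctan(12/47) = 14.32°
∠(j12 + 4.1) = arctan(12/4.1) = 71.14°
∠H(j12) = 14.32° − 71.14° = -56.81°

-56.8°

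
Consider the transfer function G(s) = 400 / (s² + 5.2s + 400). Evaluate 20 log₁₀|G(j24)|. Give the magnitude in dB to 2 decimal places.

|(j24)² + 5.2(j24) + 400| = |-176 + j124.8| = 215.8
|G(j24)| = 400 / 215.8 = 1.8539
20 log₁₀(1.8539) = 5.362 dB

5.36 dB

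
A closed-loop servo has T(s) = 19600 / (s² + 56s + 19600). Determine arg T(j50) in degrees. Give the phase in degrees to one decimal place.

∠[(j50)² + 56(j50) + 19600] = ∠[17100 + j2800] = 9.30°
∠T(j50) = −9.30° = -9.30°

-9.3 deg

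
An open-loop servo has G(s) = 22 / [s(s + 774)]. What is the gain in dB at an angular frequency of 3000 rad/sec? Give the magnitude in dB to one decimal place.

|j3000 + 774| = √(3000² + 774²) = 3098
|j3000| = 3000
|G(j3000)| = 22 / (3098 × 3000) = 2.3669e-06
20 log₁₀(2.3669e-06) = -112.52 dB

-112.5 dB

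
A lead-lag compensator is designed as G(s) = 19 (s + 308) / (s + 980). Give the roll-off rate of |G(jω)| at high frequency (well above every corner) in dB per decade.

With 1 zero and 1 pole, the high-frequency asymptotic slope is 20 × (1 − 1) = 0 dB/decade.

0 dB/decade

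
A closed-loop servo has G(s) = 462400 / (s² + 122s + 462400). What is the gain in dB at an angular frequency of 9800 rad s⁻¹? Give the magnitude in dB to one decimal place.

|(j9800)² + 122(j9800) + 462400| = |-9.5578e+07 + j1.1956e+06| = 9.559e+07
|G(j9800)| = 462400 / 9.559e+07 = 0.0048376
20 log₁₀(0.0048376) = -46.31 dB

-46.3 dB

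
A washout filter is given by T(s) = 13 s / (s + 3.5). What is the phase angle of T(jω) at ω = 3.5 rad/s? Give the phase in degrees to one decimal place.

45.0°

∠(j3.5) = 90.00°
∠(j3.5 + 3.5) = arctan(3.5/3.5) = 45.00°
∠T(j3.5) = 90.00° − 45.00° = 45.00°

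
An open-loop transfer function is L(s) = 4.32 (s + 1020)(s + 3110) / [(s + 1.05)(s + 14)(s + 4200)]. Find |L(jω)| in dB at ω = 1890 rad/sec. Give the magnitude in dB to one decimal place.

|j1890 + 1020| = √(1890² + 1020²) = 2148
|j1890 + 3110| = √(1890² + 3110²) = 3639
|j1890 + 1.05| = √(1890² + 1.05²) = 1890
|j1890 + 14| = √(1890² + 14²) = 1890
|j1890 + 4200| = √(1890² + 4200²) = 4606
|L(j1890)| = 4.32 × 2148 × 3639 / (1890 × 1890 × 4606) = 0.0020523
20 log₁₀(0.0020523) = -53.76 dB

-53.8 dB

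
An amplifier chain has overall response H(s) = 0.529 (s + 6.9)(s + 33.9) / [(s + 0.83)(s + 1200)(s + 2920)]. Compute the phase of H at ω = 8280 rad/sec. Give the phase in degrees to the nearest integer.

-63°

∠(j8280 + 6.9) = arctan(8280/6.9) = 89.95°
∠(j8280 + 33.9) = arctan(8280/33.9) = 89.77°
∠(j8280 + 0.83) = arctan(8280/0.83) = 89.99°
∠(j8280 + 1200) = arctan(8280/1200) = 81.75°
∠(j8280 + 2920) = arctan(8280/2920) = 70.57°
∠H(j8280) = 89.95° + 89.77° − (89.99° + 81.75° + 70.57°) = -62.60°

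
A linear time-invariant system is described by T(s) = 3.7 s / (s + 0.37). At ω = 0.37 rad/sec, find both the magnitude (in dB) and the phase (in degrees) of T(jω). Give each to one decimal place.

|j0.37| = 0.37
|j0.37 + 0.37| = √(0.37² + 0.37²) = 0.5233
|T(j0.37)| = 3.7 × 0.37 / 0.5233 = 2.6163
20 log₁₀(2.6163) = 8.35 dB
∠(j0.37) = 90.00°
∠(j0.37 + 0.37) = arctan(0.37/0.37) = 45.00°
∠T(j0.37) = 90.00° − 45.00° = 45.00°

|T| = 8.4 dB, ∠T = 45.0°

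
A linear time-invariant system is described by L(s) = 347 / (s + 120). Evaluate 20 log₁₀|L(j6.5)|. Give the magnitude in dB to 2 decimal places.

|j6.5 + 120| = √(6.5² + 120²) = 120.2
|L(j6.5)| = 347 / 120.2 = 2.8874
20 log₁₀(2.8874) = 9.210 dB

9.21 dB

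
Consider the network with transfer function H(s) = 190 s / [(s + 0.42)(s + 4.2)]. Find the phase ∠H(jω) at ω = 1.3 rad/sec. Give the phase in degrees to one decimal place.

0.7°

∠(j1.3) = 90.00°
∠(j1.3 + 0.42) = arctan(1.3/0.42) = 72.10°
∠(j1.3 + 4.2) = arctan(1.3/4.2) = 17.20°
∠H(j1.3) = 90.00° − (72.10° + 17.20°) = 0.71°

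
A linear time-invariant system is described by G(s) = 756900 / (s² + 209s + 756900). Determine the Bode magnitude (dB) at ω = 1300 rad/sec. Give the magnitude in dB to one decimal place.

-2.2 dB

|(j1300)² + 209(j1300) + 756900| = |-9.331e+05 + j2.717e+05| = 9.719e+05
|G(j1300)| = 756900 / 9.719e+05 = 0.77882
20 log₁₀(0.77882) = -2.17 dB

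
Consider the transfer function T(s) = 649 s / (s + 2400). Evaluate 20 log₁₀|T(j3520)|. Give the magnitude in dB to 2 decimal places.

|j3520| = 3520
|j3520 + 2400| = √(3520² + 2400²) = 4260
|T(j3520)| = 649 × 3520 / 4260 = 536.22
20 log₁₀(536.22) = 54.587 dB

54.59 dB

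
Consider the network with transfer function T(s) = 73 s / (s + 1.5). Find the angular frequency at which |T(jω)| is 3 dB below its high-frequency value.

1.5 rad s⁻¹

For a single-pole high-pass, the −3 dB point is at the pole: ω = 1.5 rad s⁻¹.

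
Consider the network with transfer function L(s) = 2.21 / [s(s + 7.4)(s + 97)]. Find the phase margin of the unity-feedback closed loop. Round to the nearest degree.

90°

Gain crossover: |L(jω)| = 1 at ω ≈ 0.00308 rad/sec.
∠L(j0.00308) = −90° − arctan(0.00308/7.4) − arctan(0.00308/97) ≈ -90.03°
PM = 180° + (-90.03°) = 89.97°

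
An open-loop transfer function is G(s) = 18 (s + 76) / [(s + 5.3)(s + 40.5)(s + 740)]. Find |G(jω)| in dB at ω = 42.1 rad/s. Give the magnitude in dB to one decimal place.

-61.4 dB

|j42.1 + 76| = √(42.1² + 76²) = 86.88
|j42.1 + 5.3| = √(42.1² + 5.3²) = 42.43
|j42.1 + 40.5| = √(42.1² + 40.5²) = 58.42
|j42.1 + 740| = √(42.1² + 740²) = 741.2
|G(j42.1)| = 18 × 86.88 / (42.43 × 58.42 × 741.2) = 0.00085118
20 log₁₀(0.00085118) = -61.40 dB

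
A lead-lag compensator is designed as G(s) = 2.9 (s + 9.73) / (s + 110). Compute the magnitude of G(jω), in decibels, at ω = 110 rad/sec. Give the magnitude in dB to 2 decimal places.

6.27 dB

|j110 + 9.73| = √(110² + 9.73²) = 110.4
|j110 + 110| = √(110² + 110²) = 155.6
|G(j110)| = 2.9 × 110.4 / 155.6 = 2.0586
20 log₁₀(2.0586) = 6.272 dB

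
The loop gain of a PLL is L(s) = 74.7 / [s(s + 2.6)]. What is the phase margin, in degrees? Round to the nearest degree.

17°

Gain crossover: |L(jω)| = 1 at ω ≈ 8.45 rad s⁻¹.
∠L(j8.45) = −90° − arctan(8.45/2.6) ≈ -162.90°
PM = 180° + (-162.90°) = 17.10°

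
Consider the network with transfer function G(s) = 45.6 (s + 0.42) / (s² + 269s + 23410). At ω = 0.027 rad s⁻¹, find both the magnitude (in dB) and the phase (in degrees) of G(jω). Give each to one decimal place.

|G| = -61.7 dB, ∠G = 3.7°

|j0.027 + 0.42| = √(0.027² + 0.42²) = 0.4209
|(j0.027)² + 269(j0.027) + 23410| = |23410 + j7.263| = 2.341e+04
|G(j0.027)| = 45.6 × 0.4209 / 2.341e+04 = 0.0008198
20 log₁₀(0.0008198) = -61.73 dB
∠(j0.027 + 0.42) = arctan(0.027/0.42) = 3.68°
∠[(j0.027)² + 269(j0.027) + 23410] = ∠[23410 + j7.263] = 0.02°
∠G(j0.027) = 3.68° − 0.02° = 3.66°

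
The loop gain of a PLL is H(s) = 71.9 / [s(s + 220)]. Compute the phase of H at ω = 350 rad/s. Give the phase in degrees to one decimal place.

-147.8°

∠(j350 + 220) = arctan(350/220) = 57.85°
∠(j350) = 90.00°
∠H(j350) = − (57.85° + 90.00°) = -147.85°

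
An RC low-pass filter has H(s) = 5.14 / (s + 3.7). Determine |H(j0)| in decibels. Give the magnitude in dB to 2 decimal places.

H(0) = 5.14 / 3.7 = 1.3892
20 log₁₀(1.3892) = 2.855 dB

2.86 dB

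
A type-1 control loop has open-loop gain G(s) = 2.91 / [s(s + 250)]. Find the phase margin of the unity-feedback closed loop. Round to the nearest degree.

90°

Gain crossover: |G(jω)| = 1 at ω ≈ 0.0116 rad s⁻¹.
∠G(j0.0116) = −90° − arctan(0.0116/250) ≈ -90.00°
PM = 180° + (-90.00°) = 90.00°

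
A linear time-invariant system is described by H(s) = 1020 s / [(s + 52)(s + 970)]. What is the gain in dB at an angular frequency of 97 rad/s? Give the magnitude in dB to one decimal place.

|j97| = 97
|j97 + 52| = √(97² + 52²) = 110.1
|j97 + 970| = √(97² + 970²) = 974.8
|H(j97)| = 1020 × 97 / (110.1 × 974.8) = 0.92218
20 log₁₀(0.92218) = -0.70 dB

-0.7 dB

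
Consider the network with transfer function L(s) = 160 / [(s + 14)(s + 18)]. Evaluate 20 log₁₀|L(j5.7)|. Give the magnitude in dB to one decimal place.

|j5.7 + 14| = √(5.7² + 14²) = 15.12
|j5.7 + 18| = √(5.7² + 18²) = 18.88
|L(j5.7)| = 160 / (15.12 × 18.88) = 0.56061
20 log₁₀(0.56061) = -5.03 dB

-5.0 dB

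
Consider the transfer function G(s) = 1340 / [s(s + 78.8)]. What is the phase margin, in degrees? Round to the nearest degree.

Gain crossover: |G(jω)| = 1 at ω ≈ 16.6 rad s⁻¹.
∠G(j16.6) = −90° − arctan(16.6/78.8) ≈ -101.92°
PM = 180° + (-101.92°) = 78.08°

78°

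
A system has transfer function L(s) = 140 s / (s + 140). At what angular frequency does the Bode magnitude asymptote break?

140 rad/s

The single real pole at s = −140 gives a corner at ω = 140 rad/s.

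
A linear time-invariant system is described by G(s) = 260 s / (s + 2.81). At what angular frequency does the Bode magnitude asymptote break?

2.81 rad/s

The single real pole at s = −2.81 gives a corner at ω = 2.81 rad/s.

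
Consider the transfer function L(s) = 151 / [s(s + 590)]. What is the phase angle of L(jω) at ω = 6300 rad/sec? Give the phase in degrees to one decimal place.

∠(j6300 + 590) = arctan(6300/590) = 84.65°
∠(j6300) = 90.00°
∠L(j6300) = − (84.65° + 90.00°) = -174.65°

-174.6°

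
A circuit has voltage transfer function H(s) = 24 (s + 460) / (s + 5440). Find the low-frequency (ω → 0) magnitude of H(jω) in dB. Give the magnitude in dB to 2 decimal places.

6.15 dB

H(0) = 24 × 460 / 5440 = 2.0294
20 log₁₀(2.0294) = 6.147 dB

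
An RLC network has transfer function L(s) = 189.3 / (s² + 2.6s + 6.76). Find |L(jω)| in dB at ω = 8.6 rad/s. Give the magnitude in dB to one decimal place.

|(j8.6)² + 2.6(j8.6) + 6.76| = |-67.2 + j22.36| = 70.82
|L(j8.6)| = 189.3 / 70.82 = 2.6729
20 log₁₀(2.6729) = 8.54 dB

8.5 dB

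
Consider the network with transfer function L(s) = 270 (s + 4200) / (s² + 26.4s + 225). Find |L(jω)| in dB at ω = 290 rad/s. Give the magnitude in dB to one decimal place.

|j290 + 4200| = √(290² + 4200²) = 4210
|(j290)² + 26.4(j290) + 225| = |-83875 + j7656| = 8.422e+04
|L(j290)| = 270 × 4210 / 8.422e+04 = 13.496
20 log₁₀(13.496) = 22.60 dB

22.6 dB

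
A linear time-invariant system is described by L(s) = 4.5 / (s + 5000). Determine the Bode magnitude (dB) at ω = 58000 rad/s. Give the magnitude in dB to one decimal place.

|j58000 + 5000| = √(58000² + 5000²) = 5.822e+04
|L(j58000)| = 4.5 / 5.822e+04 = 7.73e-05
20 log₁₀(7.73e-05) = -82.24 dB

-82.2 dB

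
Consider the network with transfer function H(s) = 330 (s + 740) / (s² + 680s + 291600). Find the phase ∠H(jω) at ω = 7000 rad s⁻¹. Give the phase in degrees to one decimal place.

-90.5°

∠(j7000 + 740) = arctan(7000/740) = 83.97°
∠[(j7000)² + 680(j7000) + 291600] = ∠[-4.8708e+07 + j4.76e+06] = 174.42°
∠H(j7000) = 83.97° − 174.42° = -90.45°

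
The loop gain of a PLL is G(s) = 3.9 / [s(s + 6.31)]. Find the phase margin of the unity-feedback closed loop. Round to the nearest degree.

Gain crossover: |G(jω)| = 1 at ω ≈ 0.615 rad/s.
∠G(j0.615) = −90° − arctan(0.615/6.31) ≈ -95.57°
PM = 180° + (-95.57°) = 84.43°

84°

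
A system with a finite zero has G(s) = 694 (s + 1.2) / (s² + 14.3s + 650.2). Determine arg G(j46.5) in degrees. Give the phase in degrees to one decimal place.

-67.7°

∠(j46.5 + 1.2) = arctan(46.5/1.2) = 88.52°
∠[(j46.5)² + 14.3(j46.5) + 650.2] = ∠[-1512 + j664.95] = 156.26°
∠G(j46.5) = 88.52° − 156.26° = -67.74°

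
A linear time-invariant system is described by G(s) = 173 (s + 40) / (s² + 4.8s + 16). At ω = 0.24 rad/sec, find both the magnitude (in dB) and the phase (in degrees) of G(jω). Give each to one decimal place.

|j0.24 + 40| = √(0.24² + 40²) = 40
|(j0.24)² + 4.8(j0.24) + 16| = |15.942 + j1.152| = 15.98
|G(j0.24)| = 173 × 40 / 15.98 = 432.94
20 log₁₀(432.94) = 52.73 dB
∠(j0.24 + 40) = arctan(0.24/40) = 0.34°
∠[(j0.24)² + 4.8(j0.24) + 16] = ∠[15.942 + j1.152] = 4.13°
∠G(j0.24) = 0.34° − 4.13° = -3.79°

|G| = 52.7 dB, ∠G = -3.8°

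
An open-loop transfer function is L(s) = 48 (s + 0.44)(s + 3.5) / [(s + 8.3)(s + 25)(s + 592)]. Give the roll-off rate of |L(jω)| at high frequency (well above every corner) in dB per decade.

-20 dB/decade

With 2 zeros and 3 poles, the high-frequency asymptotic slope is 20 × (2 − 3) = -20 dB/decade.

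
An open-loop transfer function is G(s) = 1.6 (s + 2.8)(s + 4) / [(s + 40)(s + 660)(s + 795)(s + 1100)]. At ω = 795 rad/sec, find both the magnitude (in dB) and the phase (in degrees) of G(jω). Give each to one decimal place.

|j795 + 2.8| = √(795² + 2.8²) = 795
|j795 + 4| = √(795² + 4²) = 795
|j795 + 40| = √(795² + 40²) = 796
|j795 + 660| = √(795² + 660²) = 1033
|j795 + 795| = √(795² + 795²) = 1124
|j795 + 1100| = √(795² + 1100²) = 1357
|G(j795)| = 1.6 × 795 × 795 / (796 × 1033 × 1124 × 1357) = 8.0576e-07
20 log₁₀(8.0576e-07) = -121.88 dB
∠(j795 + 2.8) = arctan(795/2.8) = 89.80°
∠(j795 + 4) = arctan(795/4) = 89.71°
∠(j795 + 40) = arctan(795/40) = 87.12°
∠(j795 + 660) = arctan(795/660) = 50.30°
∠(j795 + 795) = arctan(795/795) = 45.00°
∠(j795 + 1100) = arctan(795/1100) = 35.86°
∠G(j795) = 89.80° + 89.71° − (87.12° + 50.30° + 45.00° + 35.86°) = -38.77°

|G| = -121.9 dB, ∠G = -38.8°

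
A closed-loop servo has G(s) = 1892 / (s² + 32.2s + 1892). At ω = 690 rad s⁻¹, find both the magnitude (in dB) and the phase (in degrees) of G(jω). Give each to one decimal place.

|(j690)² + 32.2(j690) + 1892| = |-4.7421e+05 + j22218| = 4.747e+05
|G(j690)| = 1892 / 4.747e+05 = 0.0039854
20 log₁₀(0.0039854) = -47.99 dB
∠[(j690)² + 32.2(j690) + 1892] = ∠[-4.7421e+05 + j22218] = 177.32°
∠G(j690) = −177.32° = -177.32°

|G| = -48.0 dB, ∠G = -177.3°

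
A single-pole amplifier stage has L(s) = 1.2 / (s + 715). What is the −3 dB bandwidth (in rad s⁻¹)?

715 rad s⁻¹

For a single-pole low-pass, the −3 dB point is at the pole: ω = 715 rad s⁻¹.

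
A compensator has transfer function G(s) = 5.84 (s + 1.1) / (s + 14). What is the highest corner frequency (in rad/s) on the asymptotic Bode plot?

14 rad/s

Break frequencies occur at each pole and zero magnitude: 1.1 rad/s, 14 rad/s.
The highest is 14 rad/s.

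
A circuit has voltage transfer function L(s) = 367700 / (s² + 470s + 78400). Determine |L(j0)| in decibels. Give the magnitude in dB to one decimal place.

L(0) = 367700 / 78400 = 4.6901
20 log₁₀(4.6901) = 13.42 dB

13.4 dB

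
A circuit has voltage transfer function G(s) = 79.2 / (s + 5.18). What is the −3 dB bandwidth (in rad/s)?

For a single-pole low-pass, the −3 dB point is at the pole: ω = 5.18 rad/s.

5.18 rad/s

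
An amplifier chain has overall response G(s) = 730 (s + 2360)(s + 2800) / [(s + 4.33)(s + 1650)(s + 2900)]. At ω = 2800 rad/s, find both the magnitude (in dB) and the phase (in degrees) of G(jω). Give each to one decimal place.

|G| = -10.8 dB, ∠G = -98.5°

|j2800 + 2360| = √(2800² + 2360²) = 3662
|j2800 + 2800| = √(2800² + 2800²) = 3960
|j2800 + 4.33| = √(2800² + 4.33²) = 2800
|j2800 + 1650| = √(2800² + 1650²) = 3250
|j2800 + 2900| = √(2800² + 2900²) = 4031
|G(j2800)| = 730 × 3662 × 3960 / (2800 × 3250 × 4031) = 0.28856
20 log₁₀(0.28856) = -10.80 dB
∠(j2800 + 2360) = arctan(2800/2360) = 49.87°
∠(j2800 + 2800) = arctan(2800/2800) = 45.00°
∠(j2800 + 4.33) = arctan(2800/4.33) = 89.91°
∠(j2800 + 1650) = arctan(2800/1650) = 59.49°
∠(j2800 + 2900) = arctan(2800/2900) = 43.99°
∠G(j2800) = 49.87° + 45.00° − (89.91° + 59.49° + 43.99°) = -98.52°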